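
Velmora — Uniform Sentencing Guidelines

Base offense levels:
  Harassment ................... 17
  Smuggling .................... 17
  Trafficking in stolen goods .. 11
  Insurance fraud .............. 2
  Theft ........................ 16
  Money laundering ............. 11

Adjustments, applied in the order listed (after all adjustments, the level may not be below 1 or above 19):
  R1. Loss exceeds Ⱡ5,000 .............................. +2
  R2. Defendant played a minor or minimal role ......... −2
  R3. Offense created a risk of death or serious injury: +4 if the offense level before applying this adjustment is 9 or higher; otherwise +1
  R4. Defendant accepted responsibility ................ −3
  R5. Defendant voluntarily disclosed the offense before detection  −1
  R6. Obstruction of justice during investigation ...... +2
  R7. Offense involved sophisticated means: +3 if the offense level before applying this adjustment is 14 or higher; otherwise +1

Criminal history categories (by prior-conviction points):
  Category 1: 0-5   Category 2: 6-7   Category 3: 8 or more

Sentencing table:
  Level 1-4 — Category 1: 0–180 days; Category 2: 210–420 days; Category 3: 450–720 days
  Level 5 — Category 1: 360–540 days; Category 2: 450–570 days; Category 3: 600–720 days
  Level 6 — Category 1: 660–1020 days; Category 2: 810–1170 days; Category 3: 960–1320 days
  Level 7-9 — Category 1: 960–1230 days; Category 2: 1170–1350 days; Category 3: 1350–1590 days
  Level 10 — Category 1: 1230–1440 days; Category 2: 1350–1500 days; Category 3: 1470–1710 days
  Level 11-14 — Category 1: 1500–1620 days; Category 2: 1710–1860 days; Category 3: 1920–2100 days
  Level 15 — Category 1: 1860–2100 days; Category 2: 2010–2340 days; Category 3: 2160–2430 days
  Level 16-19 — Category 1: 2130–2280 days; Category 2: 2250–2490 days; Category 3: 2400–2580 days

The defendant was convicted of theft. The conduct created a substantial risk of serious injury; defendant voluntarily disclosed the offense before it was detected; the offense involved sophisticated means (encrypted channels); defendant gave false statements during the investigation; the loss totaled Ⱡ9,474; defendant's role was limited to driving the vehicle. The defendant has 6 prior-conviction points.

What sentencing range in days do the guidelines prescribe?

Base offense level for theft: 16.
R1 applies: 16 + 2 = 18.
R2 applies: 18 − 2 = 16.
R3 applies (level before this adjustment is 16 ≥ 9, so +4): 16 + 4 = 20.
R4 does not apply.
R5 applies: 20 − 1 = 19.
R6 applies: 19 + 2 = 21.
R7 applies (level before this adjustment is 21 ≥ 14, so +3): 21 + 3 = 24.
Level 24 exceeds the maximum of 19; capped at 19.
Final offense level: 19.
Criminal history: 6 prior points → Category 2 (6-7).
Level 19 falls in the 16-19 band.
Grid: Level 16-19 × Category 2 = 2250-2490 days.

2250-2490 days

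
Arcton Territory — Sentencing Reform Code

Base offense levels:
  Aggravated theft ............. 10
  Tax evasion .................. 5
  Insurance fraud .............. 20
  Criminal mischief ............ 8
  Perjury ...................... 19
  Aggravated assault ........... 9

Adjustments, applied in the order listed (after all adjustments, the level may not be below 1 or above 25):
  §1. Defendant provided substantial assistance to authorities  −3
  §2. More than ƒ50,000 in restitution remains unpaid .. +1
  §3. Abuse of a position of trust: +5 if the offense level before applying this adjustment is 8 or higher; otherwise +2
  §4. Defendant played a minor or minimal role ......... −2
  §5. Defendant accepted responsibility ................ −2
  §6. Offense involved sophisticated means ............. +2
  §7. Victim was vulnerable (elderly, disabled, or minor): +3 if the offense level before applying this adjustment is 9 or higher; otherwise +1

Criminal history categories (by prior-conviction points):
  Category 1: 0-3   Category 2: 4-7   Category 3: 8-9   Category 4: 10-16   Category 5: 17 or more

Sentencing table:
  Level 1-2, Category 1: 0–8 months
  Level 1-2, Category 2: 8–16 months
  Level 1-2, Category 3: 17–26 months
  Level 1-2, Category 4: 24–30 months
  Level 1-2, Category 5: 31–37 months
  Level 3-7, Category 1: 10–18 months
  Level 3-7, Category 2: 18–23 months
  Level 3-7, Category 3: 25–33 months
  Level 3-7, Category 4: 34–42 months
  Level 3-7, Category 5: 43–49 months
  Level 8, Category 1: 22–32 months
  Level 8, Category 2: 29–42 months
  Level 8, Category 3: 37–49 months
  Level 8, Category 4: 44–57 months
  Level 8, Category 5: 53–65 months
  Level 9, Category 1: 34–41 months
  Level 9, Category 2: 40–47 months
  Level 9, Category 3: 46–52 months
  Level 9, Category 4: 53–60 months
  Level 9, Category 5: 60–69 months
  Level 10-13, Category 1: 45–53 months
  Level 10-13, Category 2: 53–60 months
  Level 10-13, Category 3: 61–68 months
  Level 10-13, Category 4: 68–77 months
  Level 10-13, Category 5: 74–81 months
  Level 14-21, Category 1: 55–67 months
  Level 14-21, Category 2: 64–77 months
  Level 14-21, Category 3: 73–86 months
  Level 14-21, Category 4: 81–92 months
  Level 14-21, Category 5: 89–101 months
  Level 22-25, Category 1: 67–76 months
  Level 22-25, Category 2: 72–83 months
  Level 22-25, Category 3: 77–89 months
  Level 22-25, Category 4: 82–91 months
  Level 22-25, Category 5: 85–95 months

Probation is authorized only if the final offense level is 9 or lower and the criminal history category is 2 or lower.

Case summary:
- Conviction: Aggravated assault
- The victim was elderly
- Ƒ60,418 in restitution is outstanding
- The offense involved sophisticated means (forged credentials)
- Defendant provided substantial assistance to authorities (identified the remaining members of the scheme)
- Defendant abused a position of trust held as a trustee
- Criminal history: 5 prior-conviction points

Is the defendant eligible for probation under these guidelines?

Base offense level for aggravated assault: 9.
§1 applies: 9 − 3 = 6.
§2 applies: 6 + 1 = 7.
§3 applies (level before this adjustment is 7 < 8, so +2): 7 + 2 = 9.
§4 does not apply.
§6 applies: 9 + 2 = 11.
§7 applies (level before this adjustment is 11 ≥ 9, so +3): 11 + 3 = 14.
Final offense level: 14.
Criminal history: 5 prior points → Category 2 (4-7).
Level 14 falls in the 14-21 band.
Grid: Level 14-21 × Category 2 = 64-77 months.
Probation check: level 14 > 9 and category 2 ≤ 2 → not eligible.

No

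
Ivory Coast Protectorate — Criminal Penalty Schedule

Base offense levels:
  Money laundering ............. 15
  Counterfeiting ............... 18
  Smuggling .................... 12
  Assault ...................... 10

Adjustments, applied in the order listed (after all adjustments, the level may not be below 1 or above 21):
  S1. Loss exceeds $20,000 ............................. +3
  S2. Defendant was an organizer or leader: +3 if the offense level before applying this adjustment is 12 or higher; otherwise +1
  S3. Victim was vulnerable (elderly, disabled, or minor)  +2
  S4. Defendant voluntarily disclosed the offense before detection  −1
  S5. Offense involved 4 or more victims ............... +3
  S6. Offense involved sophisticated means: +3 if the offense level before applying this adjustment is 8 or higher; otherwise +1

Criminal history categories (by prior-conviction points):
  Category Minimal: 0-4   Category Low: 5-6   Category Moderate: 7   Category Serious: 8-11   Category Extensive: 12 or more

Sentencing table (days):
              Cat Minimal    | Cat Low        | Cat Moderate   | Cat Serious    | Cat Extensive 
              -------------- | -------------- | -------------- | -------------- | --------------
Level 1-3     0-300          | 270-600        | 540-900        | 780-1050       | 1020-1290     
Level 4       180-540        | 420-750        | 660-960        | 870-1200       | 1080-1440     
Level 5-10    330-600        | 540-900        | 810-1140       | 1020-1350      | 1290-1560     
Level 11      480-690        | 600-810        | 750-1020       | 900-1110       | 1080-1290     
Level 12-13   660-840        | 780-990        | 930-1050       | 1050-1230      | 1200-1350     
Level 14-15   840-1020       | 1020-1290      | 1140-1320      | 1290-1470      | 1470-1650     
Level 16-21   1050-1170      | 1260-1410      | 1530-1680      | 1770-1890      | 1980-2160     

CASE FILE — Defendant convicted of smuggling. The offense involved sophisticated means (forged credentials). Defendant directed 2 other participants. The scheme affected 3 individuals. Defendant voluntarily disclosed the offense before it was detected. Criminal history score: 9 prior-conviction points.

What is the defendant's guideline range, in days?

Base offense level for smuggling: 12.
S2 applies (level before this adjustment is 12 ≥ 12, so +3): 12 + 3 = 15.
S4 applies: 15 − 1 = 14.
S5 does not apply.
S6 applies (level before this adjustment is 14 ≥ 8, so +3): 14 + 3 = 17.
Final offense level: 17.
Criminal history: 9 prior points → Category Serious (8-11).
Level 17 falls in the 16-21 band.
Grid: Level 16-21 × Category Serious = 1770-1890 days.

1770-1890 days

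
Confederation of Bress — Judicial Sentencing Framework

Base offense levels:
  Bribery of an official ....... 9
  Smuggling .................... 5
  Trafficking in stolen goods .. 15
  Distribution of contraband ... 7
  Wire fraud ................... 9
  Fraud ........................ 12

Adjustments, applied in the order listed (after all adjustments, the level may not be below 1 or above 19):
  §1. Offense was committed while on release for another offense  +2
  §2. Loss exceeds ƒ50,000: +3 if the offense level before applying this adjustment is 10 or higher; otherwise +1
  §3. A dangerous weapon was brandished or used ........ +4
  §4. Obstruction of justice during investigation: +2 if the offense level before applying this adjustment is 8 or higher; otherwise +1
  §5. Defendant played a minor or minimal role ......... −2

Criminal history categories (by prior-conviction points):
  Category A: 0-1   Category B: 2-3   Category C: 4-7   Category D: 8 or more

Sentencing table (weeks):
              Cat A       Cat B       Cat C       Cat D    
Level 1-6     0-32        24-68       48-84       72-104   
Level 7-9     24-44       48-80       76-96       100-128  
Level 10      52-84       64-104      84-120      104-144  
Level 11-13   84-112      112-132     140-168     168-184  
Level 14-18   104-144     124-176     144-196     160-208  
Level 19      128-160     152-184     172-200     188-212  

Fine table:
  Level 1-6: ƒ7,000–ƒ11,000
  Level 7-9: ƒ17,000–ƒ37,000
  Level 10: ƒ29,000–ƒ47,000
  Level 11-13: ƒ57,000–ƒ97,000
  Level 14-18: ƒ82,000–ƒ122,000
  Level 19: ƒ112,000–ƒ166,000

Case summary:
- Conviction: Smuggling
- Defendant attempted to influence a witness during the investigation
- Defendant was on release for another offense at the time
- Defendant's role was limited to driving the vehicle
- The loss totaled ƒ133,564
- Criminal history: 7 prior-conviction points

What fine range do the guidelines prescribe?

ƒ17,000–ƒ37,000

Base offense level for smuggling: 5.
§1 applies: 5 + 2 = 7.
§2 applies (level before this adjustment is 7 < 10, so +1): 7 + 1 = 8.
§3 does not apply.
§4 applies (level before this adjustment is 8 ≥ 8, so +2): 8 + 2 = 10.
§5 applies: 10 − 2 = 8.
Final offense level: 8.
Level 8 falls in the 7-9 band.
Fine table: Level 7-9 → ƒ17,000–ƒ37,000.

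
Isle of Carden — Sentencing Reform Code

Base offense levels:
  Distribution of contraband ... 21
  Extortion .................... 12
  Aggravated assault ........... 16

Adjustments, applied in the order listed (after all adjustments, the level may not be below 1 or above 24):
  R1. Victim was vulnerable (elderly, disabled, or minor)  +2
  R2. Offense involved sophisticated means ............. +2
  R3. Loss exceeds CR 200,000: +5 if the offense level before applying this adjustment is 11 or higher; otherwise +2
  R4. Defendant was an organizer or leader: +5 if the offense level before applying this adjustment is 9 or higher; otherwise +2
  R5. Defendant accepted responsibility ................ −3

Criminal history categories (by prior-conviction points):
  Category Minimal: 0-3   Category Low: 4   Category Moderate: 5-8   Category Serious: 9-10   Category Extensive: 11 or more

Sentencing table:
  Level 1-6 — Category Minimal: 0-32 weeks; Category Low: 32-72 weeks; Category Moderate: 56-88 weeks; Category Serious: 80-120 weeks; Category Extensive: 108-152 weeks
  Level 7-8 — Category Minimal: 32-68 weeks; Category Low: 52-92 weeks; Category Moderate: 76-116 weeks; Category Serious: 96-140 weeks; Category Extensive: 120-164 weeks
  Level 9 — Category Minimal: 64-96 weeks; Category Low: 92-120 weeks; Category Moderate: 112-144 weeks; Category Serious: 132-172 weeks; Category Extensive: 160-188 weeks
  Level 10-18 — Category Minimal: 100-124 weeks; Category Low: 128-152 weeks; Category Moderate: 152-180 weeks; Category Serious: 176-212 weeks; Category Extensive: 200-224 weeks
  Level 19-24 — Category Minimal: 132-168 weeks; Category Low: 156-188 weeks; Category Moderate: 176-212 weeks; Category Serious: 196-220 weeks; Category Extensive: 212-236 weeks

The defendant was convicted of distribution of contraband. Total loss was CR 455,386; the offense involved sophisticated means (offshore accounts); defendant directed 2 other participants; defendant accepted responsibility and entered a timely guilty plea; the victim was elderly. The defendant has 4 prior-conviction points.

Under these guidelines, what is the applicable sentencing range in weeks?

156-188 weeks

Base offense level for distribution of contraband: 21.
R1 applies: 21 + 2 = 23.
R2 applies: 23 + 2 = 25.
R3 applies (level before this adjustment is 25 ≥ 11, so +5): 25 + 5 = 30.
R4 applies (level before this adjustment is 30 ≥ 9, so +5): 30 + 5 = 35.
R5 applies: 35 − 3 = 32.
Level 32 exceeds the maximum of 24; capped at 24.
Final offense level: 24.
Criminal history: 4 prior points → Category Low (4).
Level 24 falls in the 19-24 band.
Grid: Level 19-24 × Category Low = 156-188 weeks.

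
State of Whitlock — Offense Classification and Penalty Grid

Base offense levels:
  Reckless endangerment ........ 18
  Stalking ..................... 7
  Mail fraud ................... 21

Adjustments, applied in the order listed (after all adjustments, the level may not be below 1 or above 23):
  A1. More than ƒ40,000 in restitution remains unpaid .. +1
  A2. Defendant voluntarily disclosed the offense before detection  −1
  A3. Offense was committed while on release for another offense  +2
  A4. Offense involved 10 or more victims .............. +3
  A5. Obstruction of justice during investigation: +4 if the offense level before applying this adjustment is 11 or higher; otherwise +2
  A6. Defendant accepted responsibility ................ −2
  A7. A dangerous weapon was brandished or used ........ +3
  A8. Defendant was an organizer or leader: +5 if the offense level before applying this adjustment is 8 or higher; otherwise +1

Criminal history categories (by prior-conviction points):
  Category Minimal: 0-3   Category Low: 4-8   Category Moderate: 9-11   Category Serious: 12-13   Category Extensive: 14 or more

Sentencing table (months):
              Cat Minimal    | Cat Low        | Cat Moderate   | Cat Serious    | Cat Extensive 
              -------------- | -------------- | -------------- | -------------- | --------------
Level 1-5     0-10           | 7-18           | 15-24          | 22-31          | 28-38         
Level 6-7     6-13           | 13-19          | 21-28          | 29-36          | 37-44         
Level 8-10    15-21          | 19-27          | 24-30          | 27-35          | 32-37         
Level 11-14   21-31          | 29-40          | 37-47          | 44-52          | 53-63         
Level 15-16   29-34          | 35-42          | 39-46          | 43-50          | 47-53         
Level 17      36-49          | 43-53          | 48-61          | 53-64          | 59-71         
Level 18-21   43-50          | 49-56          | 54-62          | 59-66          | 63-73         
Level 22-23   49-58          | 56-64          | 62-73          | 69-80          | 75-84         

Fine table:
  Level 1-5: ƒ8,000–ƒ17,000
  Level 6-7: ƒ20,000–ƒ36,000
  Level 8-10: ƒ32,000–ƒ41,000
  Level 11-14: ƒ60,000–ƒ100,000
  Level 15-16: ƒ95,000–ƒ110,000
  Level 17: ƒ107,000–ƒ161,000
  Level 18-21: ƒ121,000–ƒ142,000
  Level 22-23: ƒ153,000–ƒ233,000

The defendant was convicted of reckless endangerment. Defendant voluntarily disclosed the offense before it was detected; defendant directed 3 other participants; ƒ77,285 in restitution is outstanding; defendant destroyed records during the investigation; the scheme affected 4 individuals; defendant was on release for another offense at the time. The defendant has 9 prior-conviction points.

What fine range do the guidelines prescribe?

Base offense level for reckless endangerment: 18.
A1 applies: 18 + 1 = 19.
A2 applies: 19 − 1 = 18.
A3 applies: 18 + 2 = 20.
A4 does not apply.
A5 applies (level before this adjustment is 20 ≥ 11, so +4): 20 + 4 = 24.
A7 does not apply.
A8 applies (level before this adjustment is 24 ≥ 8, so +5): 24 + 5 = 29.
Level 29 exceeds the maximum of 23; capped at 23.
Final offense level: 23.
Level 23 falls in the 22-23 band.
Fine table: Level 22-23 → ƒ153,000–ƒ233,000.

ƒ153,000–ƒ233,000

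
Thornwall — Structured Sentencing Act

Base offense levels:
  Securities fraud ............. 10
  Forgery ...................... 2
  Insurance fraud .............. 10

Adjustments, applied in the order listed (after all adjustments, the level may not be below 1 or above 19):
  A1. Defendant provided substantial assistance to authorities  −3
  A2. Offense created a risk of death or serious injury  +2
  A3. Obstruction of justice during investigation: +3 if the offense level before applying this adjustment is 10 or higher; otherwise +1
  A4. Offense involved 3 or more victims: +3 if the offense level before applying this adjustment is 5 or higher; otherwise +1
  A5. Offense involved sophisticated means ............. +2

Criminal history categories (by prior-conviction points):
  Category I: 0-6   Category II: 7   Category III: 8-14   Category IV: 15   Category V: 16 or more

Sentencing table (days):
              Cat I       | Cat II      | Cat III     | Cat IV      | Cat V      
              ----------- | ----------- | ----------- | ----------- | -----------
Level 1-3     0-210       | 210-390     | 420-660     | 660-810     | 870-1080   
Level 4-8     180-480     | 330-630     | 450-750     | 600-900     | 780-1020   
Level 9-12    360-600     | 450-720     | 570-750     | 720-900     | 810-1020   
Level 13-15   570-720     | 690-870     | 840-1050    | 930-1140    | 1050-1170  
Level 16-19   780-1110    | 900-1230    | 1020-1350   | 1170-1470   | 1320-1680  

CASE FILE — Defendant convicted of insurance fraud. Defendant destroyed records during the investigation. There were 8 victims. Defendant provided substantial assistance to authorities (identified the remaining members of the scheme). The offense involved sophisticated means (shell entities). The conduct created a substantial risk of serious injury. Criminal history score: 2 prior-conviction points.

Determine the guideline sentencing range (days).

Base offense level for insurance fraud: 10.
A1 applies: 10 − 3 = 7.
A2 applies: 7 + 2 = 9.
A3 applies (level before this adjustment is 9 < 10, so +1): 9 + 1 = 10.
A4 applies (level before this adjustment is 10 ≥ 5, so +3): 10 + 3 = 13.
A5 applies: 13 + 2 = 15.
Final offense level: 15.
Criminal history: 2 prior points → Category I (0-6).
Level 15 falls in the 13-15 band.
Grid: Level 13-15 × Category I = 570-720 days.

570-720 days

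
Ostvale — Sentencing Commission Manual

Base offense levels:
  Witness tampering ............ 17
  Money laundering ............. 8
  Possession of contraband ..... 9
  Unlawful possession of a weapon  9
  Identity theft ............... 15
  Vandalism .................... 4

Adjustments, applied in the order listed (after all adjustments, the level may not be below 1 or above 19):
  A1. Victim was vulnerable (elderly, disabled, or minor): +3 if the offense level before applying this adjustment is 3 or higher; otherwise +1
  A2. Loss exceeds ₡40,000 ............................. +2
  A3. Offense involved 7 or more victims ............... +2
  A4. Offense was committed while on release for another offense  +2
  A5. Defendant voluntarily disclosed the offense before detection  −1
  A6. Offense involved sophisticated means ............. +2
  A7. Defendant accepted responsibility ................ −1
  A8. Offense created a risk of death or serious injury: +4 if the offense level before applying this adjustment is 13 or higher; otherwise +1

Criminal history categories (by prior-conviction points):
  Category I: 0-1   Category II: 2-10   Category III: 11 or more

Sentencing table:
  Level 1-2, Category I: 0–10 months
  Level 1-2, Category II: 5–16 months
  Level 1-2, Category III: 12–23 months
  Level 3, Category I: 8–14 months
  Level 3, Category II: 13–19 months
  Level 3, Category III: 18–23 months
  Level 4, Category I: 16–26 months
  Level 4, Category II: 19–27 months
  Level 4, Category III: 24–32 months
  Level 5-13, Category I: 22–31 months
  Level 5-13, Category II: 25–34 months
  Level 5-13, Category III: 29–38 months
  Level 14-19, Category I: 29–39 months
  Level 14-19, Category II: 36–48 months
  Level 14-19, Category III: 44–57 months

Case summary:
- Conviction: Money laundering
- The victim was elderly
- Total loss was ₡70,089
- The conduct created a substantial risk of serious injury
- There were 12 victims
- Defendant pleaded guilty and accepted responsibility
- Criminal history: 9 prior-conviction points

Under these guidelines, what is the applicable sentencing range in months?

Base offense level for money laundering: 8.
A1 applies (level before this adjustment is 8 ≥ 3, so +3): 8 + 3 = 11.
A2 applies: 11 + 2 = 13.
A3 applies: 13 + 2 = 15.
A4 does not apply.
A6 does not apply.
A7 applies: 15 − 1 = 14.
A8 applies (level before this adjustment is 14 ≥ 13, so +4): 14 + 4 = 18.
Final offense level: 18.
Criminal history: 9 prior points → Category II (2-10).
Level 18 falls in the 14-19 band.
Grid: Level 14-19 × Category II = 36-48 months.

36-48 months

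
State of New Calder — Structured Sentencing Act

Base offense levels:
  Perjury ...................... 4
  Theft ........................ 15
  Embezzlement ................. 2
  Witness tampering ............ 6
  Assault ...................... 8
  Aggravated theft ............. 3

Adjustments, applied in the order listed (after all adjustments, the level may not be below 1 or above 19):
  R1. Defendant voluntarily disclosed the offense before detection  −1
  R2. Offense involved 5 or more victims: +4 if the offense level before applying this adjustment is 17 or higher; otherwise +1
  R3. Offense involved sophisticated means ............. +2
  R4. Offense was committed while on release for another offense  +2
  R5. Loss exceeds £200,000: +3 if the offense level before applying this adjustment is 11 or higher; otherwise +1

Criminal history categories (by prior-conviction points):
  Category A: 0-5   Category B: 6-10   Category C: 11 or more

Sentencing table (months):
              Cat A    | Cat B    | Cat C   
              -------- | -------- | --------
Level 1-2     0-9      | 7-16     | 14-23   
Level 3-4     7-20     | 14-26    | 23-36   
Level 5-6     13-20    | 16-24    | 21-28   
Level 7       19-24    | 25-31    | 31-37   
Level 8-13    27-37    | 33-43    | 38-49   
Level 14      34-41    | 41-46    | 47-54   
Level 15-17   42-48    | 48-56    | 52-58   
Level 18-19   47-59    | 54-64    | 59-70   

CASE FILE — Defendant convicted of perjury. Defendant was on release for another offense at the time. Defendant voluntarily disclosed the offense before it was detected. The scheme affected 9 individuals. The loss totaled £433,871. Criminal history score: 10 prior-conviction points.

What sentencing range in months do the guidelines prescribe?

25-31 months

Base offense level for perjury: 4.
R1 applies: 4 − 1 = 3.
R2 applies (level before this adjustment is 3 < 17, so +1): 3 + 1 = 4.
R4 applies: 4 + 2 = 6.
R5 applies (level before this adjustment is 6 < 11, so +1): 6 + 1 = 7.
Final offense level: 7.
Criminal history: 10 prior points → Category B (6-10).
Level 7 falls in the 7 band.
Grid: Level 7 × Category B = 25-31 months.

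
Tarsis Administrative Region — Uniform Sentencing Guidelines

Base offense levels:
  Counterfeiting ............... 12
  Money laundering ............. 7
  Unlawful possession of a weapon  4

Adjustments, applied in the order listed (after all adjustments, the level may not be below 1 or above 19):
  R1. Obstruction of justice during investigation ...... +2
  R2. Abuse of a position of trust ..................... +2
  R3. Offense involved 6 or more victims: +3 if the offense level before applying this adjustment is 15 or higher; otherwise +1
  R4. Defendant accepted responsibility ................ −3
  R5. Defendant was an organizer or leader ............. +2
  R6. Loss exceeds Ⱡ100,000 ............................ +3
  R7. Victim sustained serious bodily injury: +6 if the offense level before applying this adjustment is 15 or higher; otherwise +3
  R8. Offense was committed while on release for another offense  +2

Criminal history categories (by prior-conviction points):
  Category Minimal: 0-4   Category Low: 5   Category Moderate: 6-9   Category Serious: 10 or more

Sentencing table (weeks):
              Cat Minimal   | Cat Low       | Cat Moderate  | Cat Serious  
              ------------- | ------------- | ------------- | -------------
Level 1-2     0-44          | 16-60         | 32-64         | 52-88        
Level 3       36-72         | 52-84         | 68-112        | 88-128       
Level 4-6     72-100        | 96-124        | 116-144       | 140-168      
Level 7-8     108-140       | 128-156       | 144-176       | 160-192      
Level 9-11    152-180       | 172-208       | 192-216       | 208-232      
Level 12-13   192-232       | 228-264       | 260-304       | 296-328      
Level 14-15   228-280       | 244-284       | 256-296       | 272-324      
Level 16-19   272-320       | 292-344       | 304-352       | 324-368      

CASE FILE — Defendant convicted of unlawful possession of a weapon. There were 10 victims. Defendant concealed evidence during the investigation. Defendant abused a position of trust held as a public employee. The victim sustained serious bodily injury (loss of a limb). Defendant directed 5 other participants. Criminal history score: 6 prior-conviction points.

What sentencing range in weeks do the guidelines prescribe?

Base offense level for unlawful possession of a weapon: 4.
R1 applies: 4 + 2 = 6.
R2 applies: 6 + 2 = 8.
R3 applies (level before this adjustment is 8 < 15, so +1): 8 + 1 = 9.
R4 does not apply.
R5 applies: 9 + 2 = 11.
R7 applies (level before this adjustment is 11 < 15, so +3): 11 + 3 = 14.
Final offense level: 14.
Criminal history: 6 prior points → Category Moderate (6-9).
Level 14 falls in the 14-15 band.
Grid: Level 14-15 × Category Moderate = 256-296 weeks.

256-296 weeks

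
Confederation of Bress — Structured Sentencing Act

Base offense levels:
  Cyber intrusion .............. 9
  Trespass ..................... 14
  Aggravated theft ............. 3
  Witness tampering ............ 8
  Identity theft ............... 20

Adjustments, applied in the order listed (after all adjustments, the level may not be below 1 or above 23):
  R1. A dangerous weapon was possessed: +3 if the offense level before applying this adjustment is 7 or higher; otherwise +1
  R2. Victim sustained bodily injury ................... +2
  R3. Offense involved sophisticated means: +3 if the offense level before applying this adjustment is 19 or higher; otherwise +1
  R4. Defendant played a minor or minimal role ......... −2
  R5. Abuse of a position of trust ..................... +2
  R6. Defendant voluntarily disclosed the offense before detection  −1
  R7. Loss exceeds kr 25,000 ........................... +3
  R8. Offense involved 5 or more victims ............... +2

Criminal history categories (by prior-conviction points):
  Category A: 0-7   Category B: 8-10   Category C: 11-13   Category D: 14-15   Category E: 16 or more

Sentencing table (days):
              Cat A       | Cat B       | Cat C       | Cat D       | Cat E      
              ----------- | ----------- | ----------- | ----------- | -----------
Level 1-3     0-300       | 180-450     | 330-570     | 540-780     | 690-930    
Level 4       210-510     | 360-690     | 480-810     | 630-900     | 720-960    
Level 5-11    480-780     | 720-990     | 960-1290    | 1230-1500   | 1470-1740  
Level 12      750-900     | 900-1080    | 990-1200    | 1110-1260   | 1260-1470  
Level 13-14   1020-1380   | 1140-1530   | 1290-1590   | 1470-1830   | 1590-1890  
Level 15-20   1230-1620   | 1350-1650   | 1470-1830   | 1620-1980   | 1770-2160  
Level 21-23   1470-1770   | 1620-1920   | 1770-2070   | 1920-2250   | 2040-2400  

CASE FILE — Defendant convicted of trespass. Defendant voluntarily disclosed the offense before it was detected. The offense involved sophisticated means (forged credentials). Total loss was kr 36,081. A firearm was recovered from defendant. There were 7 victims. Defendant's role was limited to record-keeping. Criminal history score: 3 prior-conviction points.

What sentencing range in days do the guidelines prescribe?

1230-1620 days

Base offense level for trespass: 14.
R1 applies (level before this adjustment is 14 ≥ 7, so +3): 14 + 3 = 17.
R2 does not apply.
R3 applies (level before this adjustment is 17 < 19, so +1): 17 + 1 = 18.
R4 applies: 18 − 2 = 16.
R6 applies: 16 − 1 = 15.
R7 applies: 15 + 3 = 18.
R8 applies: 18 + 2 = 20.
Final offense level: 20.
Criminal history: 3 prior points → Category A (0-7).
Level 20 falls in the 15-20 band.
Grid: Level 15-20 × Category A = 1230-1620 days.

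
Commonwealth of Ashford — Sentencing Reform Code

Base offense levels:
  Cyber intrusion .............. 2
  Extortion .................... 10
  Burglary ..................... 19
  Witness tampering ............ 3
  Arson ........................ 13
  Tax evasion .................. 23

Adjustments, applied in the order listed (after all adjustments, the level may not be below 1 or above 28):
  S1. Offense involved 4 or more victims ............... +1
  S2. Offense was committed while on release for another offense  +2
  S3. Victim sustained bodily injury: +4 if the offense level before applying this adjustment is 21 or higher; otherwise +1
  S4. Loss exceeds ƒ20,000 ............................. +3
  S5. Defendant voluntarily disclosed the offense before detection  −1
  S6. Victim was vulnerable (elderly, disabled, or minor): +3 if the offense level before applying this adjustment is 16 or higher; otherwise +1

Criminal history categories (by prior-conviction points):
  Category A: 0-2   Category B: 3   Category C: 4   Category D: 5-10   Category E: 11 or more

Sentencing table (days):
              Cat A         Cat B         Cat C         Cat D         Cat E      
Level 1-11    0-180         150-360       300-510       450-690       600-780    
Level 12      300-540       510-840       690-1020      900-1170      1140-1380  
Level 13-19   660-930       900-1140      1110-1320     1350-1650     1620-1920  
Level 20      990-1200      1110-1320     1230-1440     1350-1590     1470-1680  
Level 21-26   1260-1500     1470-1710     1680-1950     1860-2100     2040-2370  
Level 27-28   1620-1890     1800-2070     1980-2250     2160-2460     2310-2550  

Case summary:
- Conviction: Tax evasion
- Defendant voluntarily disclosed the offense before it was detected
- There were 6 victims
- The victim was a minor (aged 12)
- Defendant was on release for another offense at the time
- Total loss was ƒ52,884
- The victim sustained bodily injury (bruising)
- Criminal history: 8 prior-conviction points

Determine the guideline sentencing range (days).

Base offense level for tax evasion: 23.
S1 applies: 23 + 1 = 24.
S2 applies: 24 + 2 = 26.
S3 applies (level before this adjustment is 26 ≥ 21, so +4): 26 + 4 = 30.
S4 applies: 30 + 3 = 33.
S5 applies: 33 − 1 = 32.
S6 applies (level before this adjustment is 32 ≥ 16, so +3): 32 + 3 = 35.
Level 35 exceeds the maximum of 28; capped at 28.
Final offense level: 28.
Criminal history: 8 prior points → Category D (5-10).
Level 28 falls in the 27-28 band.
Grid: Level 27-28 × Category D = 2160-2460 days.

2160-2460 days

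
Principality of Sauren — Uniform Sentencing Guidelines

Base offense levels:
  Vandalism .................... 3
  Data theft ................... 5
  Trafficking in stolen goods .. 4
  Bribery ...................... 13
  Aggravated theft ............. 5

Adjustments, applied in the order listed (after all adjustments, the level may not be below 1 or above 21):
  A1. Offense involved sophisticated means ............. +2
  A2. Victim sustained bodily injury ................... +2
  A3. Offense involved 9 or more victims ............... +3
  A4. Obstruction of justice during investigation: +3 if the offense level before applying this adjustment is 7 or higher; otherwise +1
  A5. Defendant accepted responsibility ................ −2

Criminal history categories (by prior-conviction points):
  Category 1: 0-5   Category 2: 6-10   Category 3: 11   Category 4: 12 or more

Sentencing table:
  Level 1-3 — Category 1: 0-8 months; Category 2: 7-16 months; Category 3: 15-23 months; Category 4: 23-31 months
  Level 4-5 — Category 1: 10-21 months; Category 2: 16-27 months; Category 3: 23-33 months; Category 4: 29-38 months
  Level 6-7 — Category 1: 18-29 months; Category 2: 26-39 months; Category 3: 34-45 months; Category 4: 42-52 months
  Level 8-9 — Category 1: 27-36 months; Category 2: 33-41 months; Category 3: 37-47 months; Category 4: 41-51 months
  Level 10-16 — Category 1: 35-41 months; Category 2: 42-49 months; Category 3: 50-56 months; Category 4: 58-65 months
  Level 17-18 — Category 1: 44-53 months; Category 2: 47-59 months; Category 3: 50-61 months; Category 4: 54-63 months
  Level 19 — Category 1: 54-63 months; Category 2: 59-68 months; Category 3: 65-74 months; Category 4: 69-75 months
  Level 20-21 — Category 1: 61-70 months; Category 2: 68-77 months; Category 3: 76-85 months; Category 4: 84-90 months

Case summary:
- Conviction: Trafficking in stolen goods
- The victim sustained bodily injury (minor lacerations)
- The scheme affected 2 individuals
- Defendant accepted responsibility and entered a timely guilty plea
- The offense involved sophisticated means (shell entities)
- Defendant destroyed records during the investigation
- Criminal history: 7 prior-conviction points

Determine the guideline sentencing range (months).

Base offense level for trafficking in stolen goods: 4.
A1 applies: 4 + 2 = 6.
A2 applies: 6 + 2 = 8.
A4 applies (level before this adjustment is 8 ≥ 7, so +3): 8 + 3 = 11.
A5 applies: 11 − 2 = 9.
Final offense level: 9.
Criminal history: 7 prior points → Category 2 (6-10).
Level 9 falls in the 8-9 band.
Grid: Level 8-9 × Category 2 = 33-41 months.

33-41 months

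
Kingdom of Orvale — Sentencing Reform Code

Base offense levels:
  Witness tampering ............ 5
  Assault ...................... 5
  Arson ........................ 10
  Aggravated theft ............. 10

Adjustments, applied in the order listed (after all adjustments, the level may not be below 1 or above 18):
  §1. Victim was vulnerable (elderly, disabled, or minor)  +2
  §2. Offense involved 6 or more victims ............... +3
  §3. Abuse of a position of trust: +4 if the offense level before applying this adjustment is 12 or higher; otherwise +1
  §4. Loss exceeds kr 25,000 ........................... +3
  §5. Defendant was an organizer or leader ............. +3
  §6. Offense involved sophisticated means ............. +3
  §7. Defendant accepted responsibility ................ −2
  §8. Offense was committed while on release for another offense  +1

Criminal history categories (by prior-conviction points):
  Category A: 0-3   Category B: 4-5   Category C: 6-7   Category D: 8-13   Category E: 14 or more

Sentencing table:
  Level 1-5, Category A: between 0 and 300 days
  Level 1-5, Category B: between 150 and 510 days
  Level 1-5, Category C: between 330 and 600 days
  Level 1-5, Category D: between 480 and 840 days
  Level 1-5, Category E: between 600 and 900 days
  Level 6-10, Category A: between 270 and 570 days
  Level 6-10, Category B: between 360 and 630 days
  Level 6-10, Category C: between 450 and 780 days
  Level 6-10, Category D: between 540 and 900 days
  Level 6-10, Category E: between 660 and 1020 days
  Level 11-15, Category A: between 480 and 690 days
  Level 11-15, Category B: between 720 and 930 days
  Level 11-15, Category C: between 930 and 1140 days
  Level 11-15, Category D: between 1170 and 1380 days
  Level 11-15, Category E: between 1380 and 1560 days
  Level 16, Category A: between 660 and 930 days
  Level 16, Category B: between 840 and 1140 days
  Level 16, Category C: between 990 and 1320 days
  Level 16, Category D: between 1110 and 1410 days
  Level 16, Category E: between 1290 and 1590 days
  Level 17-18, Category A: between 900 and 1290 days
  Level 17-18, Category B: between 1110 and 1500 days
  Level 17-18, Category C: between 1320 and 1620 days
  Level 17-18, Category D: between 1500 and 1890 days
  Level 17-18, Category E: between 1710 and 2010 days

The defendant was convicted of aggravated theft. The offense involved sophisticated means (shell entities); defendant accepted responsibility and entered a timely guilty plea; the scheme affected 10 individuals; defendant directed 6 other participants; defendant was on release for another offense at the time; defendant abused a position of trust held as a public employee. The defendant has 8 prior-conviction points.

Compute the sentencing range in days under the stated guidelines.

Base offense level for aggravated theft: 10.
§1 does not apply.
§2 applies: 10 + 3 = 13.
§3 applies (level before this adjustment is 13 ≥ 12, so +4): 13 + 4 = 17.
§5 applies: 17 + 3 = 20.
§6 applies: 20 + 3 = 23.
§7 applies: 23 − 2 = 21.
§8 applies: 21 + 1 = 22.
Level 22 exceeds the maximum of 18; capped at 18.
Final offense level: 18.
Criminal history: 8 prior points → Category D (8-13).
Level 18 falls in the 17-18 band.
Grid: Level 17-18 × Category D = 1500-1890 days.

1500-1890 days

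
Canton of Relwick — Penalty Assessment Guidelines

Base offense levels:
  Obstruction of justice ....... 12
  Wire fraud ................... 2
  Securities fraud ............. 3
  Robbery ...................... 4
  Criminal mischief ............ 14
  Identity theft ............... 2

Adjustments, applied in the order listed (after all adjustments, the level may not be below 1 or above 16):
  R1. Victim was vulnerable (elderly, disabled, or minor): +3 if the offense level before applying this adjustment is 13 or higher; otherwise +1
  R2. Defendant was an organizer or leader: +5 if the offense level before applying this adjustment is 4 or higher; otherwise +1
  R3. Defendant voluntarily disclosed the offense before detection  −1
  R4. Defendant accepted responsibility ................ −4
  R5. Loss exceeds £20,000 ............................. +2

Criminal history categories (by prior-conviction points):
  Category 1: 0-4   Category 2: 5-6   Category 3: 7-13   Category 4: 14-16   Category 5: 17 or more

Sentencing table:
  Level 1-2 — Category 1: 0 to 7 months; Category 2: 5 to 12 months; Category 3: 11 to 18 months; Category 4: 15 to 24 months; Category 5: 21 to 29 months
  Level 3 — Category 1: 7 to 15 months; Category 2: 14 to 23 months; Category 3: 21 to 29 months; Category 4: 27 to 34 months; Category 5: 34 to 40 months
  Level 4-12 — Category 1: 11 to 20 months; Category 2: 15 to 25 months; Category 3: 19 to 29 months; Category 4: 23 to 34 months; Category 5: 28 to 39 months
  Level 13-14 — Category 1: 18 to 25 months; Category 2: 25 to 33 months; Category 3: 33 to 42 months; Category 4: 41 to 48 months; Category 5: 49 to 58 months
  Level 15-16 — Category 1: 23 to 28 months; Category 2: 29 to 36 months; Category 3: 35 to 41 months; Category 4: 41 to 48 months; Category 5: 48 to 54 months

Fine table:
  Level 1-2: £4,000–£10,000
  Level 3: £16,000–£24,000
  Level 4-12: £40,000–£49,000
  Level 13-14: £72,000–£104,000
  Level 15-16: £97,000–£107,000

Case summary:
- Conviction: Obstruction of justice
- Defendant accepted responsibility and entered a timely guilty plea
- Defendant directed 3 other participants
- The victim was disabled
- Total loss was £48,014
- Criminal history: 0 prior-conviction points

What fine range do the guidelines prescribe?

£97,000–£107,000

Base offense level for obstruction of justice: 12.
R1 applies (level before this adjustment is 12 < 13, so +1): 12 + 1 = 13.
R2 applies (level before this adjustment is 13 ≥ 4, so +5): 13 + 5 = 18.
R4 applies: 18 − 4 = 14.
R5 applies: 14 + 2 = 16.
Final offense level: 16.
Level 16 falls in the 15-16 band.
Fine table: Level 15-16 → £97,000–£107,000.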